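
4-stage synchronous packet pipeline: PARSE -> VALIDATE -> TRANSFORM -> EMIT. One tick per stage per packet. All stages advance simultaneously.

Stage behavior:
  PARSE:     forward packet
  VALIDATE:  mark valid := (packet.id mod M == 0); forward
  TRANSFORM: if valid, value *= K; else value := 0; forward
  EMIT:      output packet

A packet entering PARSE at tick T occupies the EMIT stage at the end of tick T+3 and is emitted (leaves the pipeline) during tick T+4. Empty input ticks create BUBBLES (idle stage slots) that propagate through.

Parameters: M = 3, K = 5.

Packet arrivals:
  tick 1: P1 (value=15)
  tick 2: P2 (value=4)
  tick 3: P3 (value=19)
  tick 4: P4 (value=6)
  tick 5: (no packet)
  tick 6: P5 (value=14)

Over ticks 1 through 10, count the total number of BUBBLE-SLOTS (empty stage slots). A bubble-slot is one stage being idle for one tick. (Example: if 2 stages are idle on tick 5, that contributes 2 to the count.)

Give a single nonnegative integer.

Answer: 20

Derivation:
Tick 1: [PARSE:P1(v=15,ok=F), VALIDATE:-, TRANSFORM:-, EMIT:-] out:-; bubbles=3
Tick 2: [PARSE:P2(v=4,ok=F), VALIDATE:P1(v=15,ok=F), TRANSFORM:-, EMIT:-] out:-; bubbles=2
Tick 3: [PARSE:P3(v=19,ok=F), VALIDATE:P2(v=4,ok=F), TRANSFORM:P1(v=0,ok=F), EMIT:-] out:-; bubbles=1
Tick 4: [PARSE:P4(v=6,ok=F), VALIDATE:P3(v=19,ok=T), TRANSFORM:P2(v=0,ok=F), EMIT:P1(v=0,ok=F)] out:-; bubbles=0
Tick 5: [PARSE:-, VALIDATE:P4(v=6,ok=F), TRANSFORM:P3(v=95,ok=T), EMIT:P2(v=0,ok=F)] out:P1(v=0); bubbles=1
Tick 6: [PARSE:P5(v=14,ok=F), VALIDATE:-, TRANSFORM:P4(v=0,ok=F), EMIT:P3(v=95,ok=T)] out:P2(v=0); bubbles=1
Tick 7: [PARSE:-, VALIDATE:P5(v=14,ok=F), TRANSFORM:-, EMIT:P4(v=0,ok=F)] out:P3(v=95); bubbles=2
Tick 8: [PARSE:-, VALIDATE:-, TRANSFORM:P5(v=0,ok=F), EMIT:-] out:P4(v=0); bubbles=3
Tick 9: [PARSE:-, VALIDATE:-, TRANSFORM:-, EMIT:P5(v=0,ok=F)] out:-; bubbles=3
Tick 10: [PARSE:-, VALIDATE:-, TRANSFORM:-, EMIT:-] out:P5(v=0); bubbles=4
Total bubble-slots: 20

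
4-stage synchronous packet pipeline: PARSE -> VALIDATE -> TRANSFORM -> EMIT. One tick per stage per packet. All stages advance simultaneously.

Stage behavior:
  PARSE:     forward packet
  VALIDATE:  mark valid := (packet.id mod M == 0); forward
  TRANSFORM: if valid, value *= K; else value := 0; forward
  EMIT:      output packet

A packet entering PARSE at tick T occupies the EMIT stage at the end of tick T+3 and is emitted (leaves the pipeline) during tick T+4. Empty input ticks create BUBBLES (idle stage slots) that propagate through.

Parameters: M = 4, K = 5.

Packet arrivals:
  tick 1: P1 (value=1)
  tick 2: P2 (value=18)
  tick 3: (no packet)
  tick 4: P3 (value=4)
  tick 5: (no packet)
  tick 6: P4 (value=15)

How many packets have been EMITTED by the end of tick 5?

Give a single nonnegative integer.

Tick 1: [PARSE:P1(v=1,ok=F), VALIDATE:-, TRANSFORM:-, EMIT:-] out:-; in:P1
Tick 2: [PARSE:P2(v=18,ok=F), VALIDATE:P1(v=1,ok=F), TRANSFORM:-, EMIT:-] out:-; in:P2
Tick 3: [PARSE:-, VALIDATE:P2(v=18,ok=F), TRANSFORM:P1(v=0,ok=F), EMIT:-] out:-; in:-
Tick 4: [PARSE:P3(v=4,ok=F), VALIDATE:-, TRANSFORM:P2(v=0,ok=F), EMIT:P1(v=0,ok=F)] out:-; in:P3
Tick 5: [PARSE:-, VALIDATE:P3(v=4,ok=F), TRANSFORM:-, EMIT:P2(v=0,ok=F)] out:P1(v=0); in:-
Emitted by tick 5: ['P1']

Answer: 1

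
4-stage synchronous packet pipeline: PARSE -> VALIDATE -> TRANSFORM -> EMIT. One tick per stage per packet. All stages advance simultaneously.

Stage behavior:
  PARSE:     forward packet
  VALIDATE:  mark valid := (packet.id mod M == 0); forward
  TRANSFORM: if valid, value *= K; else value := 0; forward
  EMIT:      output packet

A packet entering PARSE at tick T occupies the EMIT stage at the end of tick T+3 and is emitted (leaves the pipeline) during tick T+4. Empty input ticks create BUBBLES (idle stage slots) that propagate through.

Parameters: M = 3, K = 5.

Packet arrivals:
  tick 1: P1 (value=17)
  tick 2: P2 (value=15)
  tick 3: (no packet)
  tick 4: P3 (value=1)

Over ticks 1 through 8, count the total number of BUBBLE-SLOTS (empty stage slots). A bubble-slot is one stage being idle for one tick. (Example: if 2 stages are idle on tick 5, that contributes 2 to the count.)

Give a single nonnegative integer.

Answer: 20

Derivation:
Tick 1: [PARSE:P1(v=17,ok=F), VALIDATE:-, TRANSFORM:-, EMIT:-] out:-; bubbles=3
Tick 2: [PARSE:P2(v=15,ok=F), VALIDATE:P1(v=17,ok=F), TRANSFORM:-, EMIT:-] out:-; bubbles=2
Tick 3: [PARSE:-, VALIDATE:P2(v=15,ok=F), TRANSFORM:P1(v=0,ok=F), EMIT:-] out:-; bubbles=2
Tick 4: [PARSE:P3(v=1,ok=F), VALIDATE:-, TRANSFORM:P2(v=0,ok=F), EMIT:P1(v=0,ok=F)] out:-; bubbles=1
Tick 5: [PARSE:-, VALIDATE:P3(v=1,ok=T), TRANSFORM:-, EMIT:P2(v=0,ok=F)] out:P1(v=0); bubbles=2
Tick 6: [PARSE:-, VALIDATE:-, TRANSFORM:P3(v=5,ok=T), EMIT:-] out:P2(v=0); bubbles=3
Tick 7: [PARSE:-, VALIDATE:-, TRANSFORM:-, EMIT:P3(v=5,ok=T)] out:-; bubbles=3
Tick 8: [PARSE:-, VALIDATE:-, TRANSFORM:-, EMIT:-] out:P3(v=5); bubbles=4
Total bubble-slots: 20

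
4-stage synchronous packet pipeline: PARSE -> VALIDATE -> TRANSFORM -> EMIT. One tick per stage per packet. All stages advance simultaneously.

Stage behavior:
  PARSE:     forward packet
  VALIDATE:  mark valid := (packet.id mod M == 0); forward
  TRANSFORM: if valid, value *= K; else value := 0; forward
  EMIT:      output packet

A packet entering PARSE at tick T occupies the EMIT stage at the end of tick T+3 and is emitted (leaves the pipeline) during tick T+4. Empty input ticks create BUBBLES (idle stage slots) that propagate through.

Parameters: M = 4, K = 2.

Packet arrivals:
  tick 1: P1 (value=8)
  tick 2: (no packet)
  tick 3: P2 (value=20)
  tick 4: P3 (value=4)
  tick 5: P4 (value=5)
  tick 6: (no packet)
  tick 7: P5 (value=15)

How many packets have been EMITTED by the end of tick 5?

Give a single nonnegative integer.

Tick 1: [PARSE:P1(v=8,ok=F), VALIDATE:-, TRANSFORM:-, EMIT:-] out:-; in:P1
Tick 2: [PARSE:-, VALIDATE:P1(v=8,ok=F), TRANSFORM:-, EMIT:-] out:-; in:-
Tick 3: [PARSE:P2(v=20,ok=F), VALIDATE:-, TRANSFORM:P1(v=0,ok=F), EMIT:-] out:-; in:P2
Tick 4: [PARSE:P3(v=4,ok=F), VALIDATE:P2(v=20,ok=F), TRANSFORM:-, EMIT:P1(v=0,ok=F)] out:-; in:P3
Tick 5: [PARSE:P4(v=5,ok=F), VALIDATE:P3(v=4,ok=F), TRANSFORM:P2(v=0,ok=F), EMIT:-] out:P1(v=0); in:P4
Emitted by tick 5: ['P1']

Answer: 1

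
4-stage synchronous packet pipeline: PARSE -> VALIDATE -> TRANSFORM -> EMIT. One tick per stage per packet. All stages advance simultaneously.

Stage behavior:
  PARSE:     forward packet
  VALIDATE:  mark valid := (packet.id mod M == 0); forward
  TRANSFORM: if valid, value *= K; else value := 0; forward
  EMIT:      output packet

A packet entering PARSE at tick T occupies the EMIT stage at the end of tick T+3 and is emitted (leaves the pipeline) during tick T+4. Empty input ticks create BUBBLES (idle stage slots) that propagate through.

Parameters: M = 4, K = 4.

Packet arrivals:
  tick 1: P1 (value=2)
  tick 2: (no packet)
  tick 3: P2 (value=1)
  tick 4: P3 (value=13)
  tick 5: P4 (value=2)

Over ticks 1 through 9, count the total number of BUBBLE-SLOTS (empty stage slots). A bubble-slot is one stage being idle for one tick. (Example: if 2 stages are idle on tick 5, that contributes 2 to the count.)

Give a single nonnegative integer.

Answer: 20

Derivation:
Tick 1: [PARSE:P1(v=2,ok=F), VALIDATE:-, TRANSFORM:-, EMIT:-] out:-; bubbles=3
Tick 2: [PARSE:-, VALIDATE:P1(v=2,ok=F), TRANSFORM:-, EMIT:-] out:-; bubbles=3
Tick 3: [PARSE:P2(v=1,ok=F), VALIDATE:-, TRANSFORM:P1(v=0,ok=F), EMIT:-] out:-; bubbles=2
Tick 4: [PARSE:P3(v=13,ok=F), VALIDATE:P2(v=1,ok=F), TRANSFORM:-, EMIT:P1(v=0,ok=F)] out:-; bubbles=1
Tick 5: [PARSE:P4(v=2,ok=F), VALIDATE:P3(v=13,ok=F), TRANSFORM:P2(v=0,ok=F), EMIT:-] out:P1(v=0); bubbles=1
Tick 6: [PARSE:-, VALIDATE:P4(v=2,ok=T), TRANSFORM:P3(v=0,ok=F), EMIT:P2(v=0,ok=F)] out:-; bubbles=1
Tick 7: [PARSE:-, VALIDATE:-, TRANSFORM:P4(v=8,ok=T), EMIT:P3(v=0,ok=F)] out:P2(v=0); bubbles=2
Tick 8: [PARSE:-, VALIDATE:-, TRANSFORM:-, EMIT:P4(v=8,ok=T)] out:P3(v=0); bubbles=3
Tick 9: [PARSE:-, VALIDATE:-, TRANSFORM:-, EMIT:-] out:P4(v=8); bubbles=4
Total bubble-slots: 20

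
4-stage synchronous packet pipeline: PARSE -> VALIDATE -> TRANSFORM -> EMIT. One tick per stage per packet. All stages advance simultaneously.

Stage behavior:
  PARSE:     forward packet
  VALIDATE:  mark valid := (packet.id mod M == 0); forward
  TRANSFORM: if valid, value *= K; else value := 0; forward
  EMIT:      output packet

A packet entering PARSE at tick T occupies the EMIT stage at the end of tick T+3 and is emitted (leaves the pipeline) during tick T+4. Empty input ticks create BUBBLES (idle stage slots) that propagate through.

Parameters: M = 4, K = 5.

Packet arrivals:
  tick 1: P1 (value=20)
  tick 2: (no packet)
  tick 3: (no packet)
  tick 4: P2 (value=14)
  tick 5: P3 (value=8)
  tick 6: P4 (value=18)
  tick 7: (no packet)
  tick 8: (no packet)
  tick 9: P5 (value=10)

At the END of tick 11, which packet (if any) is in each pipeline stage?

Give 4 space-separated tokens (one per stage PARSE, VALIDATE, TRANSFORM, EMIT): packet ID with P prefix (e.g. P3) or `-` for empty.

Answer: - - P5 -

Derivation:
Tick 1: [PARSE:P1(v=20,ok=F), VALIDATE:-, TRANSFORM:-, EMIT:-] out:-; in:P1
Tick 2: [PARSE:-, VALIDATE:P1(v=20,ok=F), TRANSFORM:-, EMIT:-] out:-; in:-
Tick 3: [PARSE:-, VALIDATE:-, TRANSFORM:P1(v=0,ok=F), EMIT:-] out:-; in:-
Tick 4: [PARSE:P2(v=14,ok=F), VALIDATE:-, TRANSFORM:-, EMIT:P1(v=0,ok=F)] out:-; in:P2
Tick 5: [PARSE:P3(v=8,ok=F), VALIDATE:P2(v=14,ok=F), TRANSFORM:-, EMIT:-] out:P1(v=0); in:P3
Tick 6: [PARSE:P4(v=18,ok=F), VALIDATE:P3(v=8,ok=F), TRANSFORM:P2(v=0,ok=F), EMIT:-] out:-; in:P4
Tick 7: [PARSE:-, VALIDATE:P4(v=18,ok=T), TRANSFORM:P3(v=0,ok=F), EMIT:P2(v=0,ok=F)] out:-; in:-
Tick 8: [PARSE:-, VALIDATE:-, TRANSFORM:P4(v=90,ok=T), EMIT:P3(v=0,ok=F)] out:P2(v=0); in:-
Tick 9: [PARSE:P5(v=10,ok=F), VALIDATE:-, TRANSFORM:-, EMIT:P4(v=90,ok=T)] out:P3(v=0); in:P5
Tick 10: [PARSE:-, VALIDATE:P5(v=10,ok=F), TRANSFORM:-, EMIT:-] out:P4(v=90); in:-
Tick 11: [PARSE:-, VALIDATE:-, TRANSFORM:P5(v=0,ok=F), EMIT:-] out:-; in:-
At end of tick 11: ['-', '-', 'P5', '-']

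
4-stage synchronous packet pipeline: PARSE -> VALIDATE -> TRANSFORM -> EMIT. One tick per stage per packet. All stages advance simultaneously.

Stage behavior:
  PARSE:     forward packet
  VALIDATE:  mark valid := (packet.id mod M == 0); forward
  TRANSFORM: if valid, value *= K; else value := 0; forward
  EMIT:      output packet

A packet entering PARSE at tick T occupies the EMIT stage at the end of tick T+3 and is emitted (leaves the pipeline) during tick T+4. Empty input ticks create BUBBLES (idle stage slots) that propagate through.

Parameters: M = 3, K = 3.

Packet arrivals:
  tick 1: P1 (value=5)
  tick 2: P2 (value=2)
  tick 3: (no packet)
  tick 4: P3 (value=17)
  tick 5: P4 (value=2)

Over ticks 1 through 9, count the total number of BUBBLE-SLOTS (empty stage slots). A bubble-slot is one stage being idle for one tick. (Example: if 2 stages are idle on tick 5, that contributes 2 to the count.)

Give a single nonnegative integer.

Answer: 20

Derivation:
Tick 1: [PARSE:P1(v=5,ok=F), VALIDATE:-, TRANSFORM:-, EMIT:-] out:-; bubbles=3
Tick 2: [PARSE:P2(v=2,ok=F), VALIDATE:P1(v=5,ok=F), TRANSFORM:-, EMIT:-] out:-; bubbles=2
Tick 3: [PARSE:-, VALIDATE:P2(v=2,ok=F), TRANSFORM:P1(v=0,ok=F), EMIT:-] out:-; bubbles=2
Tick 4: [PARSE:P3(v=17,ok=F), VALIDATE:-, TRANSFORM:P2(v=0,ok=F), EMIT:P1(v=0,ok=F)] out:-; bubbles=1
Tick 5: [PARSE:P4(v=2,ok=F), VALIDATE:P3(v=17,ok=T), TRANSFORM:-, EMIT:P2(v=0,ok=F)] out:P1(v=0); bubbles=1
Tick 6: [PARSE:-, VALIDATE:P4(v=2,ok=F), TRANSFORM:P3(v=51,ok=T), EMIT:-] out:P2(v=0); bubbles=2
Tick 7: [PARSE:-, VALIDATE:-, TRANSFORM:P4(v=0,ok=F), EMIT:P3(v=51,ok=T)] out:-; bubbles=2
Tick 8: [PARSE:-, VALIDATE:-, TRANSFORM:-, EMIT:P4(v=0,ok=F)] out:P3(v=51); bubbles=3
Tick 9: [PARSE:-, VALIDATE:-, TRANSFORM:-, EMIT:-] out:P4(v=0); bubbles=4
Total bubble-slots: 20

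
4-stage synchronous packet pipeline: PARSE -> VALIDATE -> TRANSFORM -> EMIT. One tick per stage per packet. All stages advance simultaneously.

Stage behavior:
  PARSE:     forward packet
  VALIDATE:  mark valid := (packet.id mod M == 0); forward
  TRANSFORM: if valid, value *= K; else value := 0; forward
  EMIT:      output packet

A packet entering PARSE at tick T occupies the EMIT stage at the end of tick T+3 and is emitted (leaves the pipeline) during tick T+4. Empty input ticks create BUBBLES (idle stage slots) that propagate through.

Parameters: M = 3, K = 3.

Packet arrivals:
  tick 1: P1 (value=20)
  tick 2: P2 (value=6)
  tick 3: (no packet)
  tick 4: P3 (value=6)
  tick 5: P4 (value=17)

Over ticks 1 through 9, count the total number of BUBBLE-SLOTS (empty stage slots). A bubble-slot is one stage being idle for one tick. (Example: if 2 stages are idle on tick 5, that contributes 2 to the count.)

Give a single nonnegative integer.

Tick 1: [PARSE:P1(v=20,ok=F), VALIDATE:-, TRANSFORM:-, EMIT:-] out:-; bubbles=3
Tick 2: [PARSE:P2(v=6,ok=F), VALIDATE:P1(v=20,ok=F), TRANSFORM:-, EMIT:-] out:-; bubbles=2
Tick 3: [PARSE:-, VALIDATE:P2(v=6,ok=F), TRANSFORM:P1(v=0,ok=F), EMIT:-] out:-; bubbles=2
Tick 4: [PARSE:P3(v=6,ok=F), VALIDATE:-, TRANSFORM:P2(v=0,ok=F), EMIT:P1(v=0,ok=F)] out:-; bubbles=1
Tick 5: [PARSE:P4(v=17,ok=F), VALIDATE:P3(v=6,ok=T), TRANSFORM:-, EMIT:P2(v=0,ok=F)] out:P1(v=0); bubbles=1
Tick 6: [PARSE:-, VALIDATE:P4(v=17,ok=F), TRANSFORM:P3(v=18,ok=T), EMIT:-] out:P2(v=0); bubbles=2
Tick 7: [PARSE:-, VALIDATE:-, TRANSFORM:P4(v=0,ok=F), EMIT:P3(v=18,ok=T)] out:-; bubbles=2
Tick 8: [PARSE:-, VALIDATE:-, TRANSFORM:-, EMIT:P4(v=0,ok=F)] out:P3(v=18); bubbles=3
Tick 9: [PARSE:-, VALIDATE:-, TRANSFORM:-, EMIT:-] out:P4(v=0); bubbles=4
Total bubble-slots: 20

Answer: 20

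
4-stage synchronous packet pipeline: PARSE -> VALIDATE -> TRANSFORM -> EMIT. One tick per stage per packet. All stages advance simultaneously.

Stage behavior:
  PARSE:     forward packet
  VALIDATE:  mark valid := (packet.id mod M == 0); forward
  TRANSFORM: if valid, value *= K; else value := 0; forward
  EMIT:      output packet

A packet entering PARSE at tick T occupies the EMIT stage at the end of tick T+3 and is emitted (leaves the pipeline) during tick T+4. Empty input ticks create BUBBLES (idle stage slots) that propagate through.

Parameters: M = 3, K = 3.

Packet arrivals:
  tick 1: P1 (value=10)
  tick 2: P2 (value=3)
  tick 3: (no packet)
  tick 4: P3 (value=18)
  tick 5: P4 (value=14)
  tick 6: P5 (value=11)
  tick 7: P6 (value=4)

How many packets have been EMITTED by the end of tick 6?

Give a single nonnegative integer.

Answer: 2

Derivation:
Tick 1: [PARSE:P1(v=10,ok=F), VALIDATE:-, TRANSFORM:-, EMIT:-] out:-; in:P1
Tick 2: [PARSE:P2(v=3,ok=F), VALIDATE:P1(v=10,ok=F), TRANSFORM:-, EMIT:-] out:-; in:P2
Tick 3: [PARSE:-, VALIDATE:P2(v=3,ok=F), TRANSFORM:P1(v=0,ok=F), EMIT:-] out:-; in:-
Tick 4: [PARSE:P3(v=18,ok=F), VALIDATE:-, TRANSFORM:P2(v=0,ok=F), EMIT:P1(v=0,ok=F)] out:-; in:P3
Tick 5: [PARSE:P4(v=14,ok=F), VALIDATE:P3(v=18,ok=T), TRANSFORM:-, EMIT:P2(v=0,ok=F)] out:P1(v=0); in:P4
Tick 6: [PARSE:P5(v=11,ok=F), VALIDATE:P4(v=14,ok=F), TRANSFORM:P3(v=54,ok=T), EMIT:-] out:P2(v=0); in:P5
Emitted by tick 6: ['P1', 'P2']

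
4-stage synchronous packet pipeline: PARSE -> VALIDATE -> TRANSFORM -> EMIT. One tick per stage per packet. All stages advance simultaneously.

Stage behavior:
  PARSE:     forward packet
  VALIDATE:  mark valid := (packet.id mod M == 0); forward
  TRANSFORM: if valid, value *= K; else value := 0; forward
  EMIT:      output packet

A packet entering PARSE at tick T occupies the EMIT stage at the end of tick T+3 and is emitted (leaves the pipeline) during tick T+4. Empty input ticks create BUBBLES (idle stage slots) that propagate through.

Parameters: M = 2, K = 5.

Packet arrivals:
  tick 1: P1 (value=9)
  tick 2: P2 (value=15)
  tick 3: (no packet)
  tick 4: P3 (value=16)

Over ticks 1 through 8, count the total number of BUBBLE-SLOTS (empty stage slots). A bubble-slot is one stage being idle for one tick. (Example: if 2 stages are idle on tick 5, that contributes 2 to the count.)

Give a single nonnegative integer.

Answer: 20

Derivation:
Tick 1: [PARSE:P1(v=9,ok=F), VALIDATE:-, TRANSFORM:-, EMIT:-] out:-; bubbles=3
Tick 2: [PARSE:P2(v=15,ok=F), VALIDATE:P1(v=9,ok=F), TRANSFORM:-, EMIT:-] out:-; bubbles=2
Tick 3: [PARSE:-, VALIDATE:P2(v=15,ok=T), TRANSFORM:P1(v=0,ok=F), EMIT:-] out:-; bubbles=2
Tick 4: [PARSE:P3(v=16,ok=F), VALIDATE:-, TRANSFORM:P2(v=75,ok=T), EMIT:P1(v=0,ok=F)] out:-; bubbles=1
Tick 5: [PARSE:-, VALIDATE:P3(v=16,ok=F), TRANSFORM:-, EMIT:P2(v=75,ok=T)] out:P1(v=0); bubbles=2
Tick 6: [PARSE:-, VALIDATE:-, TRANSFORM:P3(v=0,ok=F), EMIT:-] out:P2(v=75); bubbles=3
Tick 7: [PARSE:-, VALIDATE:-, TRANSFORM:-, EMIT:P3(v=0,ok=F)] out:-; bubbles=3
Tick 8: [PARSE:-, VALIDATE:-, TRANSFORM:-, EMIT:-] out:P3(v=0); bubbles=4
Total bubble-slots: 20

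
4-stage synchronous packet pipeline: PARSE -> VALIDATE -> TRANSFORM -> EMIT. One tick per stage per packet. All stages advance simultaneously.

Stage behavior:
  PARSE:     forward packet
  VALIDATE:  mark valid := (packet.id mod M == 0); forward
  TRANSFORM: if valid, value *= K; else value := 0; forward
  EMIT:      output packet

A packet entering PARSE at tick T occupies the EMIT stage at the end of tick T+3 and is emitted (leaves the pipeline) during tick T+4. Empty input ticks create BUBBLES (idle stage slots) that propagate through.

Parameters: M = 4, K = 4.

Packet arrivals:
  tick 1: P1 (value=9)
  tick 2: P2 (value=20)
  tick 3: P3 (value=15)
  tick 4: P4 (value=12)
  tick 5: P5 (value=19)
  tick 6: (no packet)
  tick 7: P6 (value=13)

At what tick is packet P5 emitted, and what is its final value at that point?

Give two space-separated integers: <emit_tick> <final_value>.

Answer: 9 0

Derivation:
Tick 1: [PARSE:P1(v=9,ok=F), VALIDATE:-, TRANSFORM:-, EMIT:-] out:-; in:P1
Tick 2: [PARSE:P2(v=20,ok=F), VALIDATE:P1(v=9,ok=F), TRANSFORM:-, EMIT:-] out:-; in:P2
Tick 3: [PARSE:P3(v=15,ok=F), VALIDATE:P2(v=20,ok=F), TRANSFORM:P1(v=0,ok=F), EMIT:-] out:-; in:P3
Tick 4: [PARSE:P4(v=12,ok=F), VALIDATE:P3(v=15,ok=F), TRANSFORM:P2(v=0,ok=F), EMIT:P1(v=0,ok=F)] out:-; in:P4
Tick 5: [PARSE:P5(v=19,ok=F), VALIDATE:P4(v=12,ok=T), TRANSFORM:P3(v=0,ok=F), EMIT:P2(v=0,ok=F)] out:P1(v=0); in:P5
Tick 6: [PARSE:-, VALIDATE:P5(v=19,ok=F), TRANSFORM:P4(v=48,ok=T), EMIT:P3(v=0,ok=F)] out:P2(v=0); in:-
Tick 7: [PARSE:P6(v=13,ok=F), VALIDATE:-, TRANSFORM:P5(v=0,ok=F), EMIT:P4(v=48,ok=T)] out:P3(v=0); in:P6
Tick 8: [PARSE:-, VALIDATE:P6(v=13,ok=F), TRANSFORM:-, EMIT:P5(v=0,ok=F)] out:P4(v=48); in:-
Tick 9: [PARSE:-, VALIDATE:-, TRANSFORM:P6(v=0,ok=F), EMIT:-] out:P5(v=0); in:-
Tick 10: [PARSE:-, VALIDATE:-, TRANSFORM:-, EMIT:P6(v=0,ok=F)] out:-; in:-
Tick 11: [PARSE:-, VALIDATE:-, TRANSFORM:-, EMIT:-] out:P6(v=0); in:-
P5: arrives tick 5, valid=False (id=5, id%4=1), emit tick 9, final value 0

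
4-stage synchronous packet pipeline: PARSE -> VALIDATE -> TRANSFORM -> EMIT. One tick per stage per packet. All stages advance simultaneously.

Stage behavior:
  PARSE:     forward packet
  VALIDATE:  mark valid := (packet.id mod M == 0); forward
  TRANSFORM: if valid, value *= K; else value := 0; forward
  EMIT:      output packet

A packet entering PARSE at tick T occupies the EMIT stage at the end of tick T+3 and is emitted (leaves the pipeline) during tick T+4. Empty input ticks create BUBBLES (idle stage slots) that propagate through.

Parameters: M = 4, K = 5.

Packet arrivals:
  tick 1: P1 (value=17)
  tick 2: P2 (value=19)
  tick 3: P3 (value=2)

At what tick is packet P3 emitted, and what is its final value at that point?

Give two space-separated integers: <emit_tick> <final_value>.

Answer: 7 0

Derivation:
Tick 1: [PARSE:P1(v=17,ok=F), VALIDATE:-, TRANSFORM:-, EMIT:-] out:-; in:P1
Tick 2: [PARSE:P2(v=19,ok=F), VALIDATE:P1(v=17,ok=F), TRANSFORM:-, EMIT:-] out:-; in:P2
Tick 3: [PARSE:P3(v=2,ok=F), VALIDATE:P2(v=19,ok=F), TRANSFORM:P1(v=0,ok=F), EMIT:-] out:-; in:P3
Tick 4: [PARSE:-, VALIDATE:P3(v=2,ok=F), TRANSFORM:P2(v=0,ok=F), EMIT:P1(v=0,ok=F)] out:-; in:-
Tick 5: [PARSE:-, VALIDATE:-, TRANSFORM:P3(v=0,ok=F), EMIT:P2(v=0,ok=F)] out:P1(v=0); in:-
Tick 6: [PARSE:-, VALIDATE:-, TRANSFORM:-, EMIT:P3(v=0,ok=F)] out:P2(v=0); in:-
Tick 7: [PARSE:-, VALIDATE:-, TRANSFORM:-, EMIT:-] out:P3(v=0); in:-
P3: arrives tick 3, valid=False (id=3, id%4=3), emit tick 7, final value 0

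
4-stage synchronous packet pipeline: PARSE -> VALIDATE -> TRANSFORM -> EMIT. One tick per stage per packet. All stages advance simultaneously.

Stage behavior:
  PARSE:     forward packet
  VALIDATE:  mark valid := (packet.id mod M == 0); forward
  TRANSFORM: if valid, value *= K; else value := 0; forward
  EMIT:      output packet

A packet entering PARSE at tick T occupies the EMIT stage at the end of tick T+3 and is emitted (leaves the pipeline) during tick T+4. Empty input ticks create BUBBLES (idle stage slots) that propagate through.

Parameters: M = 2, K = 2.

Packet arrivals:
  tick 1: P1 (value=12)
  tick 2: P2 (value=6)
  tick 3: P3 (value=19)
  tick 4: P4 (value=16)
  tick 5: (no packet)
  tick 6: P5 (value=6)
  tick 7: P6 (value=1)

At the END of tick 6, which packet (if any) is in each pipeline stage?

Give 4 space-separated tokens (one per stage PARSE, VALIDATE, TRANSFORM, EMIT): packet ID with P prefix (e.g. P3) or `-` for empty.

Answer: P5 - P4 P3

Derivation:
Tick 1: [PARSE:P1(v=12,ok=F), VALIDATE:-, TRANSFORM:-, EMIT:-] out:-; in:P1
Tick 2: [PARSE:P2(v=6,ok=F), VALIDATE:P1(v=12,ok=F), TRANSFORM:-, EMIT:-] out:-; in:P2
Tick 3: [PARSE:P3(v=19,ok=F), VALIDATE:P2(v=6,ok=T), TRANSFORM:P1(v=0,ok=F), EMIT:-] out:-; in:P3
Tick 4: [PARSE:P4(v=16,ok=F), VALIDATE:P3(v=19,ok=F), TRANSFORM:P2(v=12,ok=T), EMIT:P1(v=0,ok=F)] out:-; in:P4
Tick 5: [PARSE:-, VALIDATE:P4(v=16,ok=T), TRANSFORM:P3(v=0,ok=F), EMIT:P2(v=12,ok=T)] out:P1(v=0); in:-
Tick 6: [PARSE:P5(v=6,ok=F), VALIDATE:-, TRANSFORM:P4(v=32,ok=T), EMIT:P3(v=0,ok=F)] out:P2(v=12); in:P5
At end of tick 6: ['P5', '-', 'P4', 'P3']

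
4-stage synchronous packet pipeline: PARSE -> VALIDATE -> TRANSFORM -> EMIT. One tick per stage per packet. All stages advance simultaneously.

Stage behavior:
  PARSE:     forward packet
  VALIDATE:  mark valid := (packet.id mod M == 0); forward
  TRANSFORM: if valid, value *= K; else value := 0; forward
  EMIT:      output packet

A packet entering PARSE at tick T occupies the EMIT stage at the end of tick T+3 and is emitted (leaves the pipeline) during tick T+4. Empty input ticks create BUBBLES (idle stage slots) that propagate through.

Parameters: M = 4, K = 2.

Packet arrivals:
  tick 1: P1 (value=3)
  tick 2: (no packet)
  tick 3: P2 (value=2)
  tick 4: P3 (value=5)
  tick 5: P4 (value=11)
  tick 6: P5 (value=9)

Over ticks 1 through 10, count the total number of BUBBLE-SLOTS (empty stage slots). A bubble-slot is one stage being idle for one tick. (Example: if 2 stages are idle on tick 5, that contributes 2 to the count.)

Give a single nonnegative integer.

Tick 1: [PARSE:P1(v=3,ok=F), VALIDATE:-, TRANSFORM:-, EMIT:-] out:-; bubbles=3
Tick 2: [PARSE:-, VALIDATE:P1(v=3,ok=F), TRANSFORM:-, EMIT:-] out:-; bubbles=3
Tick 3: [PARSE:P2(v=2,ok=F), VALIDATE:-, TRANSFORM:P1(v=0,ok=F), EMIT:-] out:-; bubbles=2
Tick 4: [PARSE:P3(v=5,ok=F), VALIDATE:P2(v=2,ok=F), TRANSFORM:-, EMIT:P1(v=0,ok=F)] out:-; bubbles=1
Tick 5: [PARSE:P4(v=11,ok=F), VALIDATE:P3(v=5,ok=F), TRANSFORM:P2(v=0,ok=F), EMIT:-] out:P1(v=0); bubbles=1
Tick 6: [PARSE:P5(v=9,ok=F), VALIDATE:P4(v=11,ok=T), TRANSFORM:P3(v=0,ok=F), EMIT:P2(v=0,ok=F)] out:-; bubbles=0
Tick 7: [PARSE:-, VALIDATE:P5(v=9,ok=F), TRANSFORM:P4(v=22,ok=T), EMIT:P3(v=0,ok=F)] out:P2(v=0); bubbles=1
Tick 8: [PARSE:-, VALIDATE:-, TRANSFORM:P5(v=0,ok=F), EMIT:P4(v=22,ok=T)] out:P3(v=0); bubbles=2
Tick 9: [PARSE:-, VALIDATE:-, TRANSFORM:-, EMIT:P5(v=0,ok=F)] out:P4(v=22); bubbles=3
Tick 10: [PARSE:-, VALIDATE:-, TRANSFORM:-, EMIT:-] out:P5(v=0); bubbles=4
Total bubble-slots: 20

Answer: 20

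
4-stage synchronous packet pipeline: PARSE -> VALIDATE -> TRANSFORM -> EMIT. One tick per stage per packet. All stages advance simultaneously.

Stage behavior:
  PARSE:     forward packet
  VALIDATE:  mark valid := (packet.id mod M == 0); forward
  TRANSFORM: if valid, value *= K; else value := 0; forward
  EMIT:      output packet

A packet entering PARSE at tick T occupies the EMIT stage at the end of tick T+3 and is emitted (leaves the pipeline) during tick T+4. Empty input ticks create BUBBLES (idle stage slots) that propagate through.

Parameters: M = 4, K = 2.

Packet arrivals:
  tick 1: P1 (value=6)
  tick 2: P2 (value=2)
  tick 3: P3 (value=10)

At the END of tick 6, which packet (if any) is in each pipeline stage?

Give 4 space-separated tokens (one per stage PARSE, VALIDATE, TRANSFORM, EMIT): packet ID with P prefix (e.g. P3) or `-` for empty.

Answer: - - - P3

Derivation:
Tick 1: [PARSE:P1(v=6,ok=F), VALIDATE:-, TRANSFORM:-, EMIT:-] out:-; in:P1
Tick 2: [PARSE:P2(v=2,ok=F), VALIDATE:P1(v=6,ok=F), TRANSFORM:-, EMIT:-] out:-; in:P2
Tick 3: [PARSE:P3(v=10,ok=F), VALIDATE:P2(v=2,ok=F), TRANSFORM:P1(v=0,ok=F), EMIT:-] out:-; in:P3
Tick 4: [PARSE:-, VALIDATE:P3(v=10,ok=F), TRANSFORM:P2(v=0,ok=F), EMIT:P1(v=0,ok=F)] out:-; in:-
Tick 5: [PARSE:-, VALIDATE:-, TRANSFORM:P3(v=0,ok=F), EMIT:P2(v=0,ok=F)] out:P1(v=0); in:-
Tick 6: [PARSE:-, VALIDATE:-, TRANSFORM:-, EMIT:P3(v=0,ok=F)] out:P2(v=0); in:-
At end of tick 6: ['-', '-', '-', 'P3']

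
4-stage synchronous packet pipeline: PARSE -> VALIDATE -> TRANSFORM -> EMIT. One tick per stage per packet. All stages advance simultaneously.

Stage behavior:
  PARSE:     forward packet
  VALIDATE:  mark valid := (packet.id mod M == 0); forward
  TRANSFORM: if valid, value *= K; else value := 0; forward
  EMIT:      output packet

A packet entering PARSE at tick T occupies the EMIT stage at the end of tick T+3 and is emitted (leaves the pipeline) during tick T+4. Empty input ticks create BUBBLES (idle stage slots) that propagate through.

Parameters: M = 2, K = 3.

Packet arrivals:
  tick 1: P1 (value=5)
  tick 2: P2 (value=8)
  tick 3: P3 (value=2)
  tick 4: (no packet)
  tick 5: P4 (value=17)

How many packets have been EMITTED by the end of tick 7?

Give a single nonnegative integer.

Answer: 3

Derivation:
Tick 1: [PARSE:P1(v=5,ok=F), VALIDATE:-, TRANSFORM:-, EMIT:-] out:-; in:P1
Tick 2: [PARSE:P2(v=8,ok=F), VALIDATE:P1(v=5,ok=F), TRANSFORM:-, EMIT:-] out:-; in:P2
Tick 3: [PARSE:P3(v=2,ok=F), VALIDATE:P2(v=8,ok=T), TRANSFORM:P1(v=0,ok=F), EMIT:-] out:-; in:P3
Tick 4: [PARSE:-, VALIDATE:P3(v=2,ok=F), TRANSFORM:P2(v=24,ok=T), EMIT:P1(v=0,ok=F)] out:-; in:-
Tick 5: [PARSE:P4(v=17,ok=F), VALIDATE:-, TRANSFORM:P3(v=0,ok=F), EMIT:P2(v=24,ok=T)] out:P1(v=0); in:P4
Tick 6: [PARSE:-, VALIDATE:P4(v=17,ok=T), TRANSFORM:-, EMIT:P3(v=0,ok=F)] out:P2(v=24); in:-
Tick 7: [PARSE:-, VALIDATE:-, TRANSFORM:P4(v=51,ok=T), EMIT:-] out:P3(v=0); in:-
Emitted by tick 7: ['P1', 'P2', 'P3']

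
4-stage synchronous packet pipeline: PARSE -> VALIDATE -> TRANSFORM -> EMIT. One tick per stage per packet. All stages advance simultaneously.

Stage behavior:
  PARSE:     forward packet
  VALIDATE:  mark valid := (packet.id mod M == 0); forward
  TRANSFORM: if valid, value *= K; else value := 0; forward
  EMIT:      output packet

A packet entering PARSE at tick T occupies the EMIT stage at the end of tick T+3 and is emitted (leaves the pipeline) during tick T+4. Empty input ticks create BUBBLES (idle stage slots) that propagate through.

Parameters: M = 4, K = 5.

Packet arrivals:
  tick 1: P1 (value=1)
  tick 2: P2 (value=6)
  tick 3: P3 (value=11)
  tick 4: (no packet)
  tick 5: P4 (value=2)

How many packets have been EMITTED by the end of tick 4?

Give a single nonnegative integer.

Answer: 0

Derivation:
Tick 1: [PARSE:P1(v=1,ok=F), VALIDATE:-, TRANSFORM:-, EMIT:-] out:-; in:P1
Tick 2: [PARSE:P2(v=6,ok=F), VALIDATE:P1(v=1,ok=F), TRANSFORM:-, EMIT:-] out:-; in:P2
Tick 3: [PARSE:P3(v=11,ok=F), VALIDATE:P2(v=6,ok=F), TRANSFORM:P1(v=0,ok=F), EMIT:-] out:-; in:P3
Tick 4: [PARSE:-, VALIDATE:P3(v=11,ok=F), TRANSFORM:P2(v=0,ok=F), EMIT:P1(v=0,ok=F)] out:-; in:-
Emitted by tick 4: []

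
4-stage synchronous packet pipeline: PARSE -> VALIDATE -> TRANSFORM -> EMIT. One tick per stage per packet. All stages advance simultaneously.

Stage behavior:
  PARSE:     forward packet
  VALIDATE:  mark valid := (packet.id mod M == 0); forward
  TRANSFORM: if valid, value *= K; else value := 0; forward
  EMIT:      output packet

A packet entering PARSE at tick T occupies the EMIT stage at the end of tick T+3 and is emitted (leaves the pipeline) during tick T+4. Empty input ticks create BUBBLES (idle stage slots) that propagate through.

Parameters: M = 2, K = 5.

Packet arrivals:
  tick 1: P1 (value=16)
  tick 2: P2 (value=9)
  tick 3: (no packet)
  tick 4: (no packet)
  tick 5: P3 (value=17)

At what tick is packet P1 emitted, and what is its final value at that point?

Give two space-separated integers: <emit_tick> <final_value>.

Answer: 5 0

Derivation:
Tick 1: [PARSE:P1(v=16,ok=F), VALIDATE:-, TRANSFORM:-, EMIT:-] out:-; in:P1
Tick 2: [PARSE:P2(v=9,ok=F), VALIDATE:P1(v=16,ok=F), TRANSFORM:-, EMIT:-] out:-; in:P2
Tick 3: [PARSE:-, VALIDATE:P2(v=9,ok=T), TRANSFORM:P1(v=0,ok=F), EMIT:-] out:-; in:-
Tick 4: [PARSE:-, VALIDATE:-, TRANSFORM:P2(v=45,ok=T), EMIT:P1(v=0,ok=F)] out:-; in:-
Tick 5: [PARSE:P3(v=17,ok=F), VALIDATE:-, TRANSFORM:-, EMIT:P2(v=45,ok=T)] out:P1(v=0); in:P3
Tick 6: [PARSE:-, VALIDATE:P3(v=17,ok=F), TRANSFORM:-, EMIT:-] out:P2(v=45); in:-
Tick 7: [PARSE:-, VALIDATE:-, TRANSFORM:P3(v=0,ok=F), EMIT:-] out:-; in:-
Tick 8: [PARSE:-, VALIDATE:-, TRANSFORM:-, EMIT:P3(v=0,ok=F)] out:-; in:-
Tick 9: [PARSE:-, VALIDATE:-, TRANSFORM:-, EMIT:-] out:P3(v=0); in:-
P1: arrives tick 1, valid=False (id=1, id%2=1), emit tick 5, final value 0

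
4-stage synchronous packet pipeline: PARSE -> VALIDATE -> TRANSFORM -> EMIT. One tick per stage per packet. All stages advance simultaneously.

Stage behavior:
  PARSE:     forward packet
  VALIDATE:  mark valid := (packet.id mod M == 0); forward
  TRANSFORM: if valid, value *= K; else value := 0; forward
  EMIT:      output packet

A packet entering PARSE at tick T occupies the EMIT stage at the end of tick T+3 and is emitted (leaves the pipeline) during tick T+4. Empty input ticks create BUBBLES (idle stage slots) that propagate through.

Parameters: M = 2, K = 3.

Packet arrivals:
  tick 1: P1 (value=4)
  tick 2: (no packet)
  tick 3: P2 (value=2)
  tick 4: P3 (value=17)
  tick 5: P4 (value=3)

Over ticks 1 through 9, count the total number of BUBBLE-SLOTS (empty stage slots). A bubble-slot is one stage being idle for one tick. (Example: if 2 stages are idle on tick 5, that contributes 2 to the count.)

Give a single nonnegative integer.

Answer: 20

Derivation:
Tick 1: [PARSE:P1(v=4,ok=F), VALIDATE:-, TRANSFORM:-, EMIT:-] out:-; bubbles=3
Tick 2: [PARSE:-, VALIDATE:P1(v=4,ok=F), TRANSFORM:-, EMIT:-] out:-; bubbles=3
Tick 3: [PARSE:P2(v=2,ok=F), VALIDATE:-, TRANSFORM:P1(v=0,ok=F), EMIT:-] out:-; bubbles=2
Tick 4: [PARSE:P3(v=17,ok=F), VALIDATE:P2(v=2,ok=T), TRANSFORM:-, EMIT:P1(v=0,ok=F)] out:-; bubbles=1
Tick 5: [PARSE:P4(v=3,ok=F), VALIDATE:P3(v=17,ok=F), TRANSFORM:P2(v=6,ok=T), EMIT:-] out:P1(v=0); bubbles=1
Tick 6: [PARSE:-, VALIDATE:P4(v=3,ok=T), TRANSFORM:P3(v=0,ok=F), EMIT:P2(v=6,ok=T)] out:-; bubbles=1
Tick 7: [PARSE:-, VALIDATE:-, TRANSFORM:P4(v=9,ok=T), EMIT:P3(v=0,ok=F)] out:P2(v=6); bubbles=2
Tick 8: [PARSE:-, VALIDATE:-, TRANSFORM:-, EMIT:P4(v=9,ok=T)] out:P3(v=0); bubbles=3
Tick 9: [PARSE:-, VALIDATE:-, TRANSFORM:-, EMIT:-] out:P4(v=9); bubbles=4
Total bubble-slots: 20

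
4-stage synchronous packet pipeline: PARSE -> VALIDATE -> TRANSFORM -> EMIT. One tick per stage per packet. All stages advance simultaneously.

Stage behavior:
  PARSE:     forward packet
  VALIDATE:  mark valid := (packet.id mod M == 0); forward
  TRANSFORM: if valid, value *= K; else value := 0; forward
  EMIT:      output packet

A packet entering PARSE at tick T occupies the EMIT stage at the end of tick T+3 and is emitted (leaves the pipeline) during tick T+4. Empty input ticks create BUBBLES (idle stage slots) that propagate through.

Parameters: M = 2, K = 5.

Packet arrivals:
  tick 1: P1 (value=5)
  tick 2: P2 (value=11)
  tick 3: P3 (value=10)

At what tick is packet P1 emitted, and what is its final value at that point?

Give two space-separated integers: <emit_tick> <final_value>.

Tick 1: [PARSE:P1(v=5,ok=F), VALIDATE:-, TRANSFORM:-, EMIT:-] out:-; in:P1
Tick 2: [PARSE:P2(v=11,ok=F), VALIDATE:P1(v=5,ok=F), TRANSFORM:-, EMIT:-] out:-; in:P2
Tick 3: [PARSE:P3(v=10,ok=F), VALIDATE:P2(v=11,ok=T), TRANSFORM:P1(v=0,ok=F), EMIT:-] out:-; in:P3
Tick 4: [PARSE:-, VALIDATE:P3(v=10,ok=F), TRANSFORM:P2(v=55,ok=T), EMIT:P1(v=0,ok=F)] out:-; in:-
Tick 5: [PARSE:-, VALIDATE:-, TRANSFORM:P3(v=0,ok=F), EMIT:P2(v=55,ok=T)] out:P1(v=0); in:-
Tick 6: [PARSE:-, VALIDATE:-, TRANSFORM:-, EMIT:P3(v=0,ok=F)] out:P2(v=55); in:-
Tick 7: [PARSE:-, VALIDATE:-, TRANSFORM:-, EMIT:-] out:P3(v=0); in:-
P1: arrives tick 1, valid=False (id=1, id%2=1), emit tick 5, final value 0

Answer: 5 0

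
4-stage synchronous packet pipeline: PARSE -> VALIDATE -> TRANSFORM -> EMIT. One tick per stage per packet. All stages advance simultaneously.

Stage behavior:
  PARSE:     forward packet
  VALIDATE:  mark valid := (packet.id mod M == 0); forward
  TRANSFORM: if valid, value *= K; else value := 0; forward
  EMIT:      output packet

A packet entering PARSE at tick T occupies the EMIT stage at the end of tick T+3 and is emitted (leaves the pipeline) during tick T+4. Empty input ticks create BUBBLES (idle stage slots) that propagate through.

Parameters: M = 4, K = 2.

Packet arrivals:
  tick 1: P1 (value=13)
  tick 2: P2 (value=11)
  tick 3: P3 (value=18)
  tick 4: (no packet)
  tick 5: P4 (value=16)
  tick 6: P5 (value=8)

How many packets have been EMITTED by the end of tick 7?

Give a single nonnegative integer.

Answer: 3

Derivation:
Tick 1: [PARSE:P1(v=13,ok=F), VALIDATE:-, TRANSFORM:-, EMIT:-] out:-; in:P1
Tick 2: [PARSE:P2(v=11,ok=F), VALIDATE:P1(v=13,ok=F), TRANSFORM:-, EMIT:-] out:-; in:P2
Tick 3: [PARSE:P3(v=18,ok=F), VALIDATE:P2(v=11,ok=F), TRANSFORM:P1(v=0,ok=F), EMIT:-] out:-; in:P3
Tick 4: [PARSE:-, VALIDATE:P3(v=18,ok=F), TRANSFORM:P2(v=0,ok=F), EMIT:P1(v=0,ok=F)] out:-; in:-
Tick 5: [PARSE:P4(v=16,ok=F), VALIDATE:-, TRANSFORM:P3(v=0,ok=F), EMIT:P2(v=0,ok=F)] out:P1(v=0); in:P4
Tick 6: [PARSE:P5(v=8,ok=F), VALIDATE:P4(v=16,ok=T), TRANSFORM:-, EMIT:P3(v=0,ok=F)] out:P2(v=0); in:P5
Tick 7: [PARSE:-, VALIDATE:P5(v=8,ok=F), TRANSFORM:P4(v=32,ok=T), EMIT:-] out:P3(v=0); in:-
Emitted by tick 7: ['P1', 'P2', 'P3']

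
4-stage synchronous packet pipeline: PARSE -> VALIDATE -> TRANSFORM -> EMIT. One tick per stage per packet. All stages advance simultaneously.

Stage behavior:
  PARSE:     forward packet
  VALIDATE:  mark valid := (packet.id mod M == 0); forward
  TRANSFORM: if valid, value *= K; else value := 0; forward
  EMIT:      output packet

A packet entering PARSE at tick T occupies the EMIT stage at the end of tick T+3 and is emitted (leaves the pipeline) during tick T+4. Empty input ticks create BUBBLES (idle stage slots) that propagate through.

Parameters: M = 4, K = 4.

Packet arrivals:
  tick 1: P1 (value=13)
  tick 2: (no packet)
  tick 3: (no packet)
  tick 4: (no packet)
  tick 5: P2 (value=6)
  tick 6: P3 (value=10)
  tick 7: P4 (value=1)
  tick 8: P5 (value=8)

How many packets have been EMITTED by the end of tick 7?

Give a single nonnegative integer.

Tick 1: [PARSE:P1(v=13,ok=F), VALIDATE:-, TRANSFORM:-, EMIT:-] out:-; in:P1
Tick 2: [PARSE:-, VALIDATE:P1(v=13,ok=F), TRANSFORM:-, EMIT:-] out:-; in:-
Tick 3: [PARSE:-, VALIDATE:-, TRANSFORM:P1(v=0,ok=F), EMIT:-] out:-; in:-
Tick 4: [PARSE:-, VALIDATE:-, TRANSFORM:-, EMIT:P1(v=0,ok=F)] out:-; in:-
Tick 5: [PARSE:P2(v=6,ok=F), VALIDATE:-, TRANSFORM:-, EMIT:-] out:P1(v=0); in:P2
Tick 6: [PARSE:P3(v=10,ok=F), VALIDATE:P2(v=6,ok=F), TRANSFORM:-, EMIT:-] out:-; in:P3
Tick 7: [PARSE:P4(v=1,ok=F), VALIDATE:P3(v=10,ok=F), TRANSFORM:P2(v=0,ok=F), EMIT:-] out:-; in:P4
Emitted by tick 7: ['P1']

Answer: 1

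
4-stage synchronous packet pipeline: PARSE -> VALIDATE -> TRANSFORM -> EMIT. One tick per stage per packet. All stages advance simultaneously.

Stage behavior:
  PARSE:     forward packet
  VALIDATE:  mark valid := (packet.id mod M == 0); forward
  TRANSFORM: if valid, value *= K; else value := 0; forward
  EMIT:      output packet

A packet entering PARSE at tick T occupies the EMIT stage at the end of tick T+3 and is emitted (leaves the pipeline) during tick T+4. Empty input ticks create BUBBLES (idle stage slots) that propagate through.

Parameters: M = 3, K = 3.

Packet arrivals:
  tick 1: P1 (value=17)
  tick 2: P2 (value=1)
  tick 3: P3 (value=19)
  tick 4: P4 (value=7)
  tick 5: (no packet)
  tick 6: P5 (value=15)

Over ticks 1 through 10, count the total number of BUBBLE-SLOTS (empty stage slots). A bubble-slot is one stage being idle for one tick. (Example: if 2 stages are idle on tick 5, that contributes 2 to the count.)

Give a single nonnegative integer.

Tick 1: [PARSE:P1(v=17,ok=F), VALIDATE:-, TRANSFORM:-, EMIT:-] out:-; bubbles=3
Tick 2: [PARSE:P2(v=1,ok=F), VALIDATE:P1(v=17,ok=F), TRANSFORM:-, EMIT:-] out:-; bubbles=2
Tick 3: [PARSE:P3(v=19,ok=F), VALIDATE:P2(v=1,ok=F), TRANSFORM:P1(v=0,ok=F), EMIT:-] out:-; bubbles=1
Tick 4: [PARSE:P4(v=7,ok=F), VALIDATE:P3(v=19,ok=T), TRANSFORM:P2(v=0,ok=F), EMIT:P1(v=0,ok=F)] out:-; bubbles=0
Tick 5: [PARSE:-, VALIDATE:P4(v=7,ok=F), TRANSFORM:P3(v=57,ok=T), EMIT:P2(v=0,ok=F)] out:P1(v=0); bubbles=1
Tick 6: [PARSE:P5(v=15,ok=F), VALIDATE:-, TRANSFORM:P4(v=0,ok=F), EMIT:P3(v=57,ok=T)] out:P2(v=0); bubbles=1
Tick 7: [PARSE:-, VALIDATE:P5(v=15,ok=F), TRANSFORM:-, EMIT:P4(v=0,ok=F)] out:P3(v=57); bubbles=2
Tick 8: [PARSE:-, VALIDATE:-, TRANSFORM:P5(v=0,ok=F), EMIT:-] out:P4(v=0); bubbles=3
Tick 9: [PARSE:-, VALIDATE:-, TRANSFORM:-, EMIT:P5(v=0,ok=F)] out:-; bubbles=3
Tick 10: [PARSE:-, VALIDATE:-, TRANSFORM:-, EMIT:-] out:P5(v=0); bubbles=4
Total bubble-slots: 20

Answer: 20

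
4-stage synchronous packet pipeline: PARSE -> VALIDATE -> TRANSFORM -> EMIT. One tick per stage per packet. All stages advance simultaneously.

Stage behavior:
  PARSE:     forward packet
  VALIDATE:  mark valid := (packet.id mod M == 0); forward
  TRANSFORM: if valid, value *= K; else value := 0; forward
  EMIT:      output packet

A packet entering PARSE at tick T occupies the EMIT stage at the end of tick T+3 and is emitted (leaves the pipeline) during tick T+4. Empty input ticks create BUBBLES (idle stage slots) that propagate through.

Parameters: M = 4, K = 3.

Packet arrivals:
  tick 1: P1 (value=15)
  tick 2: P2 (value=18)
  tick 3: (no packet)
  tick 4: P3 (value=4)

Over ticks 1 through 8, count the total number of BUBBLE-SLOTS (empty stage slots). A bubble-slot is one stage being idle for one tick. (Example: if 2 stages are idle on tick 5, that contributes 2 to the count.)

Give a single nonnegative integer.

Tick 1: [PARSE:P1(v=15,ok=F), VALIDATE:-, TRANSFORM:-, EMIT:-] out:-; bubbles=3
Tick 2: [PARSE:P2(v=18,ok=F), VALIDATE:P1(v=15,ok=F), TRANSFORM:-, EMIT:-] out:-; bubbles=2
Tick 3: [PARSE:-, VALIDATE:P2(v=18,ok=F), TRANSFORM:P1(v=0,ok=F), EMIT:-] out:-; bubbles=2
Tick 4: [PARSE:P3(v=4,ok=F), VALIDATE:-, TRANSFORM:P2(v=0,ok=F), EMIT:P1(v=0,ok=F)] out:-; bubbles=1
Tick 5: [PARSE:-, VALIDATE:P3(v=4,ok=F), TRANSFORM:-, EMIT:P2(v=0,ok=F)] out:P1(v=0); bubbles=2
Tick 6: [PARSE:-, VALIDATE:-, TRANSFORM:P3(v=0,ok=F), EMIT:-] out:P2(v=0); bubbles=3
Tick 7: [PARSE:-, VALIDATE:-, TRANSFORM:-, EMIT:P3(v=0,ok=F)] out:-; bubbles=3
Tick 8: [PARSE:-, VALIDATE:-, TRANSFORM:-, EMIT:-] out:P3(v=0); bubbles=4
Total bubble-slots: 20

Answer: 20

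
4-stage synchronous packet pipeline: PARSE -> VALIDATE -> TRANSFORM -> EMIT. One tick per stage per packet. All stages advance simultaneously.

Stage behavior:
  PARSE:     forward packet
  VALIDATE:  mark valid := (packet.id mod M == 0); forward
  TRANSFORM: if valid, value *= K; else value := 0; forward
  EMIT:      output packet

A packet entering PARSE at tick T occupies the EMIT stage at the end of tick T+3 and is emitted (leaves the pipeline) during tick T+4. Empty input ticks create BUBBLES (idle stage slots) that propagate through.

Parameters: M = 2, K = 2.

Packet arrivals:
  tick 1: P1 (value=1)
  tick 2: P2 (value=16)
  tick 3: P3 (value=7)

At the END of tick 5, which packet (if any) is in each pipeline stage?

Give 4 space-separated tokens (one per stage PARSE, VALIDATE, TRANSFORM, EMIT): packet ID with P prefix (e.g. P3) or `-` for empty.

Answer: - - P3 P2

Derivation:
Tick 1: [PARSE:P1(v=1,ok=F), VALIDATE:-, TRANSFORM:-, EMIT:-] out:-; in:P1
Tick 2: [PARSE:P2(v=16,ok=F), VALIDATE:P1(v=1,ok=F), TRANSFORM:-, EMIT:-] out:-; in:P2
Tick 3: [PARSE:P3(v=7,ok=F), VALIDATE:P2(v=16,ok=T), TRANSFORM:P1(v=0,ok=F), EMIT:-] out:-; in:P3
Tick 4: [PARSE:-, VALIDATE:P3(v=7,ok=F), TRANSFORM:P2(v=32,ok=T), EMIT:P1(v=0,ok=F)] out:-; in:-
Tick 5: [PARSE:-, VALIDATE:-, TRANSFORM:P3(v=0,ok=F), EMIT:P2(v=32,ok=T)] out:P1(v=0); in:-
At end of tick 5: ['-', '-', 'P3', 'P2']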